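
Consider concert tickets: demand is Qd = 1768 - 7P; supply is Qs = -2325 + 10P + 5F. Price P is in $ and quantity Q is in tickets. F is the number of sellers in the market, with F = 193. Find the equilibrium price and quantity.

With F = 193, supply is Qs = -1360 + 10P.
Equating demand and supply, 1768 - 7P = -1360 + 10P gives 17P = 3128, so P* = 184.
Substitute back: Q* = 1768 - 7(184) = 480.

P* = 184, Q* = 480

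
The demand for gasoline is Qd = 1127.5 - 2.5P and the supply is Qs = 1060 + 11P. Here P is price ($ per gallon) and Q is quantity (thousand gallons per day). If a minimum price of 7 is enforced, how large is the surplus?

Surplus = 27

With P fixed at 7, quantity demanded is 1110 and quantity supplied is 1137.
Surplus = Qs - Qd = 1137 - 1110 = 27.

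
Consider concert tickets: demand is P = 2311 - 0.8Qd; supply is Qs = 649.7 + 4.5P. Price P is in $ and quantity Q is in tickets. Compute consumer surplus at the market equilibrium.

Consumer surplus = 2307841.6

Rewriting in direct form: Qd = 2888.75 - 1.25P.
Set Qd = Qs: 2888.75 - 1.25P = 649.7 + 4.5P, so 2239.05 = 5.75P and P* = 389.4.
Then Q* = 2888.75 - 1.25(389.4) = 2402.
Demand choke price (Qd = 0): P = 2888.75/1.25 = 2311. Consumer surplus = ½ × (2311 - 389.4) × 2402 = 2307841.6.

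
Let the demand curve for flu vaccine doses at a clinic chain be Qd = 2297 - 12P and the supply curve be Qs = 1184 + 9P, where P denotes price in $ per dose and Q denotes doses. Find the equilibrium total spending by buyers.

Total spending by buyers = 88033

Equating demand and supply, 2297 - 12P = 1184 + 9P gives 21P = 1113, so P* = 53.
Then Q* = 2297 - 12(53) = 1661.
Total spending by buyers = P* × Q* = 53 × 1661 = 88033.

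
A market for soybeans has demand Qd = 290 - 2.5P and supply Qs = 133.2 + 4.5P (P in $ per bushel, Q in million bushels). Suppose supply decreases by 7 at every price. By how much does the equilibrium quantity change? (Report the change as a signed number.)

Set Qd = Qs: 290 - 2.5P = 133.2 + 4.5P, so 156.8 = 7P and P* = 22.4.
Plugging P* into demand: Q* = 290 - 2.5(22.4) = 234.
After the shift, supply is Qs = 126.2 + 4.5P.
The new intersection has 163.8 = 7P, i.e. P = 23.4, Q = 231.5.
ΔQ = 231.5 - 234 = -2.5.

ΔQ = -2.5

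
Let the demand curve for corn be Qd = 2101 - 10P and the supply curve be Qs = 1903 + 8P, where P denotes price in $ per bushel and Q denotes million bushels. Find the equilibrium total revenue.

Set Qd = Qs: 2101 - 10P = 1903 + 8P, so 198 = 18P and P* = 11.
From the demand curve, Q* = 2101 - 10(11) = 1991.
Total revenue = P* × Q* = 11 × 1991 = 21901.

Total revenue = 21901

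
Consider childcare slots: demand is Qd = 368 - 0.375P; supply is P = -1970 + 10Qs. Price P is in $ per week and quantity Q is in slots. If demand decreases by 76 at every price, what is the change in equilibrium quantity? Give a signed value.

ΔQ = -16

Rewriting in direct form: Qs = 197 + 0.1P.
Set Qd = Qs: 368 - 0.375P = 197 + 0.1P, so 171 = 0.475P and P* = 360.
From the demand curve, Q* = 368 - 0.375(360) = 233.
After the shift, demand is Qd = 292 - 0.375P.
New equilibrium: 95 = 0.475P, so P = 200 and Q = 217.
ΔQ = 217 - 233 = -16.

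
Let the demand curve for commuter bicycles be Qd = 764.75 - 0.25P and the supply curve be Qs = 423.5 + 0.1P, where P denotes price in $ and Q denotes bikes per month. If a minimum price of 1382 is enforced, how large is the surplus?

Surplus = 142.45

At P = 1382: Qd = 419.25 and Qs = 561.7.
Surplus = Qs - Qd = 561.7 - 419.25 = 142.45.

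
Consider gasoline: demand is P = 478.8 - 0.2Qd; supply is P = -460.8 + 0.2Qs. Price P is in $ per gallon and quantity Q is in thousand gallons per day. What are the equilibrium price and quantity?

In direct form, Qd = 2394 - 5P and Qs = 2304 + 5P.
The market clears where 2394 - 5P = 2304 + 5P. Rearranging, 10P = 90, hence P* = 9.
From the demand curve, Q* = 2394 - 5(9) = 2349.

P* = 9, Q* = 2349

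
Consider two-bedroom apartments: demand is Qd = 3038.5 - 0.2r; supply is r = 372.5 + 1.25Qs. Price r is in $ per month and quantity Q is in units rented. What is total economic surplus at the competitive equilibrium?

Total surplus = 17570592

In direct form, Qs = -298 + 0.8r.
The market clears where 3038.5 - 0.2r = -298 + 0.8r. Rearranging, r = 3336.5, hence r* = 3336.5.
Substitute back: Q* = 3038.5 - 0.2(3336.5) = 2371.2.
Demand choke price = 15192.5; supply choke price = 372.5. CS = ½(15192.5 - 3336.5)(2371.2) = 14056473.6; PS = ½(3336.5 - 372.5)(2371.2) = 3514118.4. Total surplus = 17570592.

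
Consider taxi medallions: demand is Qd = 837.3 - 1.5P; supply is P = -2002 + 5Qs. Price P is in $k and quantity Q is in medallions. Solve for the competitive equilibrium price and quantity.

P* = 257, Q* = 451.8

Solving each curve for Q: Qs = 400.4 + 0.2P.
Equating demand and supply, 837.3 - 1.5P = 400.4 + 0.2P gives 1.7P = 436.9, so P* = 257.
From the demand curve, Q* = 837.3 - 1.5(257) = 451.8.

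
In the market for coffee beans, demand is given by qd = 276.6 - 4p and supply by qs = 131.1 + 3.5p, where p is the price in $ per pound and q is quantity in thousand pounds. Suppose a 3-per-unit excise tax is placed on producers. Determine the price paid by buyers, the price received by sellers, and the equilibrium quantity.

p_b = 20.8, p_s = 17.8, q = 193.4

Producers keep p_s = p_b - 3 per unit, so supply in terms of the buyer price is qs = 120.6 + 3.5p_b.
Market clearing requires 276.6 - 4p_b = 120.6 + 3.5p_b; hence 156 = 7.5p_b and p_b = 20.8.
Then p_s = 20.8 - 3 = 17.8 and q = 276.6 - 4(20.8) = 193.4.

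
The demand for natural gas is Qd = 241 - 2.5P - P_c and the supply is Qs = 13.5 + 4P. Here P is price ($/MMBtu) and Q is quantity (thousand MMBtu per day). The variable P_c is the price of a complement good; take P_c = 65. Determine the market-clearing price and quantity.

With P_c = 65, demand is Qd = 176 - 2.5P.
The market clears where 176 - 2.5P = 13.5 + 4P. Rearranging, 6.5P = 162.5, hence P* = 25.
From the demand curve, Q* = 176 - 2.5(25) = 113.5.

P* = 25, Q* = 113.5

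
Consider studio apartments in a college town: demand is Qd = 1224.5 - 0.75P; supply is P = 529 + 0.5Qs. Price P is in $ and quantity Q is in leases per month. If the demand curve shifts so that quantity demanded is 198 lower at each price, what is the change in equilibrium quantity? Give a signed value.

ΔQ = -144

In direct form, Qs = -1058 + 2P.
Set Qd = Qs: 1224.5 - 0.75P = -1058 + 2P, so 2282.5 = 2.75P and P* = 830.
Substitute back: Q* = 1224.5 - 0.75(830) = 602.
After the shift, demand is Qd = 1026.5 - 0.75P.
Re-solving, 2.75P = 2084.5 gives P = 758 and Q = 458.
ΔQ = 458 - 602 = -144.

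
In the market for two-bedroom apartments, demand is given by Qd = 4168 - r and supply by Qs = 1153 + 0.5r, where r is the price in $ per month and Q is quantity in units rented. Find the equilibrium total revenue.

At equilibrium Qd = Qs, so 4168 - r = 1153 + 0.5r; collecting terms, 3015 = 1.5r and r* = 2010.
Plugging r* into demand: Q* = 4168 - 2010 = 2158.
Total revenue = r* × Q* = 2010 × 2158 = 4337580.

Total revenue = 4337580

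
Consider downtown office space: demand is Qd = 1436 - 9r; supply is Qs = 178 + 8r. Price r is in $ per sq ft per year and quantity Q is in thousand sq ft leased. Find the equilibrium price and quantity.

r* = 74, Q* = 770

Set Qd = Qs: 1436 - 9r = 178 + 8r, so 1258 = 17r and r* = 74.
From the demand curve, Q* = 1436 - 9(74) = 770.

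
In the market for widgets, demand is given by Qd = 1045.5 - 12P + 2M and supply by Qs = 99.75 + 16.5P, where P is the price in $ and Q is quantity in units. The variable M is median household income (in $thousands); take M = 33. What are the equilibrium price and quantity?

P* = 35.5, Q* = 685.5

With M = 33, demand is Qd = 1111.5 - 12P.
Equating demand and supply, 1111.5 - 12P = 99.75 + 16.5P gives 28.5P = 1011.75, so P* = 35.5.
From the demand curve, Q* = 1111.5 - 12(35.5) = 685.5.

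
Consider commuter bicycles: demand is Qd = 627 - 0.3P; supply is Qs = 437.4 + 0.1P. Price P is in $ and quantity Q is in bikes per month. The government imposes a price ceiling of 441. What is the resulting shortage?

Shortage = 13.2

At P = 441: Qd = 494.7 and Qs = 481.5.
Shortage = Qd - Qs = 494.7 - 481.5 = 13.2.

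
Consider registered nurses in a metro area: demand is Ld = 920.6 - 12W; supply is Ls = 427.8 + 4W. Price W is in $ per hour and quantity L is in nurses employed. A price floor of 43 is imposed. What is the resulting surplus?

With W fixed at 43, quantity demanded is 404.6 and quantity supplied is 599.8.
Surplus = Ls - Ld = 599.8 - 404.6 = 195.2.

Surplus = 195.2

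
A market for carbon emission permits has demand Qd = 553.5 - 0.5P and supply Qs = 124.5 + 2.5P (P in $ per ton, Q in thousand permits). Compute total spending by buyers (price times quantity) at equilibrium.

The market clears where 553.5 - 0.5P = 124.5 + 2.5P. Rearranging, 3P = 429, hence P* = 143.
Substitute back: Q* = 553.5 - 0.5(143) = 482.
Total spending by buyers = P* × Q* = 143 × 482 = 68926.

Total spending by buyers = 68926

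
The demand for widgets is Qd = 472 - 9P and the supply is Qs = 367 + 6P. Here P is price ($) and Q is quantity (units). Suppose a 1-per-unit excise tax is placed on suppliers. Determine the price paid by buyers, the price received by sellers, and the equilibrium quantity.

Suppliers keep P_s = P_b - 1 per unit, so supply in terms of the buyer price is Qs = 361 + 6P_b.
Equate demand and the shifted supply: 472 - 9P_b = 361 + 6P_b, giving 15P_b = 111, so P_b = 7.4.
So P_s = 6.4 and the quantity traded is Q = 472 - 9(7.4) = 405.4.

P_b = 7.4, P_s = 6.4, Q = 405.4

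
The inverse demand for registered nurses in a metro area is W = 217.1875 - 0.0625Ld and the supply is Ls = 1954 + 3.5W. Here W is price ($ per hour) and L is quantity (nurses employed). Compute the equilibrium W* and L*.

W* = 78, L* = 2227

Solving each curve for L: Ld = 3475 - 16W.
At equilibrium Ld = Ls, so 3475 - 16W = 1954 + 3.5W; collecting terms, 1521 = 19.5W and W* = 78.
Then L* = 3475 - 16(78) = 2227.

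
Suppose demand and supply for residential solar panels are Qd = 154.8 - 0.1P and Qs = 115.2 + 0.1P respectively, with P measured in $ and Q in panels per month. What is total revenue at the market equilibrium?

Total revenue = 26730

Equating demand and supply, 154.8 - 0.1P = 115.2 + 0.1P gives 0.2P = 39.6, so P* = 198.
Plugging P* into demand: Q* = 154.8 - 0.1(198) = 135.
Total revenue = P* × Q* = 198 × 135 = 26730.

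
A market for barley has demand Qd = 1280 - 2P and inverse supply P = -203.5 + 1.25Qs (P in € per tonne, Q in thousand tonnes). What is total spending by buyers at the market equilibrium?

Total spending by buyers = 192318

Inverting to quantity form: Qs = 162.8 + 0.8P.
Set Qd = Qs: 1280 - 2P = 162.8 + 0.8P, so 1117.2 = 2.8P and P* = 399.
Plugging P* into demand: Q* = 1280 - 2(399) = 482.
Total spending by buyers = P* × Q* = 399 × 482 = 192318.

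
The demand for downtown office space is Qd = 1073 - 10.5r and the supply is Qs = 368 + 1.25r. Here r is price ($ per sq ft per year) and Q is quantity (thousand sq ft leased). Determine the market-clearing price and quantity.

r* = 60, Q* = 443

At equilibrium Qd = Qs, so 1073 - 10.5r = 368 + 1.25r; collecting terms, 705 = 11.75r and r* = 60.
From the demand curve, Q* = 1073 - 10.5(60) = 443.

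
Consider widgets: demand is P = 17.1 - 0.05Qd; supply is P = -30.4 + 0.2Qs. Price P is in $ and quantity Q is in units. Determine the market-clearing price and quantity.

In direct form, Qd = 342 - 20P and Qs = 152 + 5P.
Set Qd = Qs: 342 - 20P = 152 + 5P, so 190 = 25P and P* = 7.6.
Then Q* = 342 - 20(7.6) = 190.

P* = 7.6, Q* = 190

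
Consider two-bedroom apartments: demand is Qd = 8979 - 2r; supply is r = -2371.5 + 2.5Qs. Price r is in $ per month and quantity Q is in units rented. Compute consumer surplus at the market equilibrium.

In direct form, Qs = 948.6 + 0.4r.
Equating demand and supply, 8979 - 2r = 948.6 + 0.4r gives 2.4r = 8030.4, so r* = 3346.
Substitute back: Q* = 8979 - 2(3346) = 2287.
Demand choke price (Qd = 0): r = 8979/2 = 4489.5. Consumer surplus = ½ × (4489.5 - 3346) × 2287 = 1307592.25.

Consumer surplus = 1307592.25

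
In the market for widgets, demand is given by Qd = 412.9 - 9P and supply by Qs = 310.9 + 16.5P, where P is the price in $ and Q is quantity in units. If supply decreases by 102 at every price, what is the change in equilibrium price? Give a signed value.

ΔP = 4

Equating demand and supply, 412.9 - 9P = 310.9 + 16.5P gives 25.5P = 102, so P* = 4.
Then Q* = 412.9 - 9(4) = 376.9.
After the shift, supply is Qs = 208.9 + 16.5P.
New equilibrium: 204 = 25.5P, so P = 8 and Q = 340.9.
ΔP = 8 - 4 = 4.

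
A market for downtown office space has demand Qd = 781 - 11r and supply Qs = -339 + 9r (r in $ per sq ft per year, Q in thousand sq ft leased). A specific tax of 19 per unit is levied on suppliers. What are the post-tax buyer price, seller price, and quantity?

Suppliers keep r_s = r_b - 19 per unit, so supply in terms of the buyer price is Qs = -510 + 9r_b.
Market clearing requires 781 - 11r_b = -510 + 9r_b; hence 1291 = 20r_b and r_b = 64.55.
So r_s = 45.55 and the quantity traded is Q = 781 - 11(64.55) = 70.95.

r_b = 64.55, r_s = 45.55, Q = 70.95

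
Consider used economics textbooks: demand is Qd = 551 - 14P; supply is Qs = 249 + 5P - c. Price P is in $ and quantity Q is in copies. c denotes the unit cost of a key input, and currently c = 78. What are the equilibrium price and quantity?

P* = 20, Q* = 271

With c = 78, supply is Qs = 171 + 5P.
Set Qd = Qs: 551 - 14P = 171 + 5P, so 380 = 19P and P* = 20.
Substitute back: Q* = 551 - 14(20) = 271.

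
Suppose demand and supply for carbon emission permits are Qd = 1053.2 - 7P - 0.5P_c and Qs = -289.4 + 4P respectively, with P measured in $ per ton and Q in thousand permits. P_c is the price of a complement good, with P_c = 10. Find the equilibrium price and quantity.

P* = 121.6, Q* = 197

With P_c = 10, demand is Qd = 1048.2 - 7P.
At equilibrium Qd = Qs, so 1048.2 - 7P = -289.4 + 4P; collecting terms, 1337.6 = 11P and P* = 121.6.
Plugging P* into demand: Q* = 1048.2 - 7(121.6) = 197.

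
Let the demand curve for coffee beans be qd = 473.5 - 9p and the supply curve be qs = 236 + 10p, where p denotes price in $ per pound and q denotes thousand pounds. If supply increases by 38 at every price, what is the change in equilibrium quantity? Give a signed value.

Δq = 18

At equilibrium qd = qs, so 473.5 - 9p = 236 + 10p; collecting terms, 237.5 = 19p and p* = 12.5.
Plugging p* into demand: q* = 473.5 - 9(12.5) = 361.
After the shift, supply is qs = 274 + 10p.
The new intersection has 199.5 = 19p, i.e. p = 10.5, q = 379.
Δq = 379 - 361 = 18.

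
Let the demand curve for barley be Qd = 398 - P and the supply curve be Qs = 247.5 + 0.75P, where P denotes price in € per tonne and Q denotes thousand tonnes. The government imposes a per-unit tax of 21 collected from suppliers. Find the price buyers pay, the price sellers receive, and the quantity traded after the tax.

P_b = 95, P_s = 74, Q = 303

The tax drives a wedge P_b - P_s = 21. Substituting P_s = P_b - 21 into supply: Qs = 231.75 + 0.75P_b.
Equate demand and the shifted supply: 398 - P_b = 231.75 + 0.75P_b, giving 1.75P_b = 166.25, so P_b = 95.
So P_s = 74 and the quantity traded is Q = 398 - 95 = 303.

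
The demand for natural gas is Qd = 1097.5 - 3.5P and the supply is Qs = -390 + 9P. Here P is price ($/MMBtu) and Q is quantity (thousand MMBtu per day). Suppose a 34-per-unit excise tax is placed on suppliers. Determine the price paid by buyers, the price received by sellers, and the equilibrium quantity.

P_b = 143.48, P_s = 109.48, Q = 595.32

Suppliers keep P_s = P_b - 34 per unit, so supply in terms of the buyer price is Qs = -696 + 9P_b.
Set Qd = Qs: 1097.5 - 3.5P_b = -696 + 9P_b, so 1793.5 = 12.5P_b and P_b = 143.48.
Then P_s = 143.48 - 34 = 109.48 and Q = 1097.5 - 3.5(143.48) = 595.32.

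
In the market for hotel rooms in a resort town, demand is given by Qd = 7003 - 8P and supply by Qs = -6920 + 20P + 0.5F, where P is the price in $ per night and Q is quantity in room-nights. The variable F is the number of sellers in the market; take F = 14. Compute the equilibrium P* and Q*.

P* = 497, Q* = 3027

With F = 14, supply is Qs = -6913 + 20P.
The market clears where 7003 - 8P = -6913 + 20P. Rearranging, 28P = 13916, hence P* = 497.
From the demand curve, Q* = 7003 - 8(497) = 3027.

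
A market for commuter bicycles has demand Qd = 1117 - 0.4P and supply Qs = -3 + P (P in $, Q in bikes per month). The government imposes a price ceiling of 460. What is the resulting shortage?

With P fixed at 460, quantity demanded is 933 and quantity supplied is 457.
Shortage = Qd - Qs = 933 - 457 = 476.

Shortage = 476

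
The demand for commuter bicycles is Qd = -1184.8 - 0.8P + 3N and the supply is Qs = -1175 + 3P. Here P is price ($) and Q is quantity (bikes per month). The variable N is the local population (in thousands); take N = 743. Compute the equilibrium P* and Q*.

With N = 743, demand is Qd = 1044.2 - 0.8P.
The market clears where 1044.2 - 0.8P = -1175 + 3P. Rearranging, 3.8P = 2219.2, hence P* = 584.
From the demand curve, Q* = 1044.2 - 0.8(584) = 577.

P* = 584, Q* = 577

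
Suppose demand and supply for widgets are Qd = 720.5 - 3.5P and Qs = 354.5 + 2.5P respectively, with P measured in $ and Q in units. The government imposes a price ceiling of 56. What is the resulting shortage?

Shortage = 30

Evaluating both curves at the ceiling price 56 gives Qd = 524.5, Qs = 494.5.
Shortage = Qd - Qs = 524.5 - 494.5 = 30.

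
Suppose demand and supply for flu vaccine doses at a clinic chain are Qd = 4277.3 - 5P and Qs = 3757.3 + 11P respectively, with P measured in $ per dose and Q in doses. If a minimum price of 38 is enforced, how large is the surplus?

Surplus = 88

Evaluating both curves at the floor price 38 gives Qd = 4087.3, Qs = 4175.3.
Surplus = Qs - Qd = 4175.3 - 4087.3 = 88.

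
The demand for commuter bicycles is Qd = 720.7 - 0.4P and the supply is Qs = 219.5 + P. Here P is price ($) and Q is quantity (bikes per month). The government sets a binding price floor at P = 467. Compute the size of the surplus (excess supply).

Surplus = 152.6

At P = 467: Qd = 533.9 and Qs = 686.5.
Surplus = Qs - Qd = 686.5 - 533.9 = 152.6.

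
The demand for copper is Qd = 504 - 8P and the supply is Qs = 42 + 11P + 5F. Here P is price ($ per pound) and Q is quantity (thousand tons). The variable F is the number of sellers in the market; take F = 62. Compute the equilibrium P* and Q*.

P* = 8, Q* = 440

With F = 62, supply is Qs = 352 + 11P.
At equilibrium Qd = Qs, so 504 - 8P = 352 + 11P; collecting terms, 152 = 19P and P* = 8.
Substitute back: Q* = 504 - 8(8) = 440.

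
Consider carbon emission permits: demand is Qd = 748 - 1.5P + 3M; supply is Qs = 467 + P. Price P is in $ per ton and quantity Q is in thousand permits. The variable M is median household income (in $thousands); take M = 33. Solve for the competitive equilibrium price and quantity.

P* = 152, Q* = 619

With M = 33, demand is Qd = 847 - 1.5P.
At equilibrium Qd = Qs, so 847 - 1.5P = 467 + P; collecting terms, 380 = 2.5P and P* = 152.
Plugging P* into demand: Q* = 847 - 1.5(152) = 619.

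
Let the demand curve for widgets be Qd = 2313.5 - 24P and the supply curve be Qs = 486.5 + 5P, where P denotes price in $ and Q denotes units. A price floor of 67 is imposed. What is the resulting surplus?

With P fixed at 67, quantity demanded is 705.5 and quantity supplied is 821.5.
Surplus = Qs - Qd = 821.5 - 705.5 = 116.

Surplus = 116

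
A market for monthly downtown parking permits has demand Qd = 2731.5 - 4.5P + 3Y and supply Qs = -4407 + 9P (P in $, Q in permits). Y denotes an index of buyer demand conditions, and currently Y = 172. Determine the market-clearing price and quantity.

P* = 567, Q* = 696

With Y = 172, demand is Qd = 3247.5 - 4.5P.
Equating demand and supply, 3247.5 - 4.5P = -4407 + 9P gives 13.5P = 7654.5, so P* = 567.
From the demand curve, Q* = 3247.5 - 4.5(567) = 696.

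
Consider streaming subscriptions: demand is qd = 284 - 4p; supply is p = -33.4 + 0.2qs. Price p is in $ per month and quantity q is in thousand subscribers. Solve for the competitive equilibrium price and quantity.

Rewriting in direct form: qs = 167 + 5p.
Set qd = qs: 284 - 4p = 167 + 5p, so 117 = 9p and p* = 13.
Then q* = 284 - 4(13) = 232.

p* = 13, q* = 232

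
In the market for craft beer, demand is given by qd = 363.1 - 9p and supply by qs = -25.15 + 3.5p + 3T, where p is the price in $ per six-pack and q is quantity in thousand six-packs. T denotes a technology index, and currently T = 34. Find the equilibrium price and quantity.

p* = 22.9, q* = 157

With T = 34, supply is qs = 76.85 + 3.5p.
The market clears where 363.1 - 9p = 76.85 + 3.5p. Rearranging, 12.5p = 286.25, hence p* = 22.9.
From the demand curve, q* = 363.1 - 9(22.9) = 157.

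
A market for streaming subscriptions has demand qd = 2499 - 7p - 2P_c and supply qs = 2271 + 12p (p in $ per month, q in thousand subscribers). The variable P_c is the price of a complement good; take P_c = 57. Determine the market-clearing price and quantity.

p* = 6, q* = 2343

With P_c = 57, demand is qd = 2385 - 7p.
Equating demand and supply, 2385 - 7p = 2271 + 12p gives 19p = 114, so p* = 6.
Then q* = 2385 - 7(6) = 2343.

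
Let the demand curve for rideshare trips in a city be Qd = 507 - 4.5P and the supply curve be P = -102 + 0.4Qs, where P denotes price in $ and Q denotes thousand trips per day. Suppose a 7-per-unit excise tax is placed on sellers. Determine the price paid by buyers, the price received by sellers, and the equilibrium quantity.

Inverting to quantity form: Qs = 255 + 2.5P.
The tax drives a wedge P_b - P_s = 7. Substituting P_s = P_b - 7 into supply: Qs = 237.5 + 2.5P_b.
Equate demand and the shifted supply: 507 - 4.5P_b = 237.5 + 2.5P_b, giving 7P_b = 269.5, so P_b = 38.5.
Then P_s = 38.5 - 7 = 31.5 and Q = 507 - 4.5(38.5) = 333.75.

P_b = 38.5, P_s = 31.5, Q = 333.75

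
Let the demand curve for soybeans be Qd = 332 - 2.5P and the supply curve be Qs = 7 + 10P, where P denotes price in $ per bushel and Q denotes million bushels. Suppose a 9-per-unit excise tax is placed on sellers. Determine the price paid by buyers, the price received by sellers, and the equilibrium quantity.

Sellers keep P_s = P_b - 9 per unit, so supply in terms of the buyer price is Qs = -83 + 10P_b.
Market clearing requires 332 - 2.5P_b = -83 + 10P_b; hence 415 = 12.5P_b and P_b = 33.2.
So P_s = 24.2 and the quantity traded is Q = 332 - 2.5(33.2) = 249.

P_b = 33.2, P_s = 24.2, Q = 249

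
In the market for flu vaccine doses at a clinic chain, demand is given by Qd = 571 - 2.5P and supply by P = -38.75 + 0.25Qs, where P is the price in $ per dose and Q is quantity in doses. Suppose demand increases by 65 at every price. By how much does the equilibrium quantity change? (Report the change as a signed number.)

ΔQ = 40

Solving each curve for Q: Qs = 155 + 4P.
The market clears where 571 - 2.5P = 155 + 4P. Rearranging, 6.5P = 416, hence P* = 64.
Then Q* = 571 - 2.5(64) = 411.
After the shift, demand is Qd = 636 - 2.5P.
New equilibrium: 481 = 6.5P, so P = 74 and Q = 451.
ΔQ = 451 - 411 = 40.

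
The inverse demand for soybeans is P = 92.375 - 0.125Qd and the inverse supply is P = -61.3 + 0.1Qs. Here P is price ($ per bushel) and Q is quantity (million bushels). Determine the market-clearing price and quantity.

Inverting to quantity form: Qd = 739 - 8P and Qs = 613 + 10P.
Set Qd = Qs: 739 - 8P = 613 + 10P, so 126 = 18P and P* = 7.
Plugging P* into demand: Q* = 739 - 8(7) = 683.

P* = 7, Q* = 683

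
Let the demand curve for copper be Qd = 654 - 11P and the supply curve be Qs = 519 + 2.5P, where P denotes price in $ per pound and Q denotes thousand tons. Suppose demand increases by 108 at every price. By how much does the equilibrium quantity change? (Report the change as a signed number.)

ΔQ = 20

Set Qd = Qs: 654 - 11P = 519 + 2.5P, so 135 = 13.5P and P* = 10.
Plugging P* into demand: Q* = 654 - 11(10) = 544.
After the shift, demand is Qd = 762 - 11P.
Re-solving, 13.5P = 243 gives P = 18 and Q = 564.
ΔQ = 564 - 544 = 20.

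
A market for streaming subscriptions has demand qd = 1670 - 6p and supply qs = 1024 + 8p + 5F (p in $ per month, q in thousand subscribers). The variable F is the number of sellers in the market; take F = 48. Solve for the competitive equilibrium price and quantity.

p* = 29, q* = 1496

With F = 48, supply is qs = 1264 + 8p.
Equating demand and supply, 1670 - 6p = 1264 + 8p gives 14p = 406, so p* = 29.
From the demand curve, q* = 1670 - 6(29) = 1496.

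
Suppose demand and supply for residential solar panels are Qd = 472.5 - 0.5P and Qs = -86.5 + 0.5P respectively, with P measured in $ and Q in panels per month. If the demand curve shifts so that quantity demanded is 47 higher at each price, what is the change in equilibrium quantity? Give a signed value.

ΔQ = 23.5

Set Qd = Qs: 472.5 - 0.5P = -86.5 + 0.5P, so 559 = P and P* = 559.
Substitute back: Q* = 472.5 - 0.5(559) = 193.
After the shift, demand is Qd = 519.5 - 0.5P.
Re-solving, P = 606 gives P = 606 and Q = 216.5.
ΔQ = 216.5 - 193 = 23.5.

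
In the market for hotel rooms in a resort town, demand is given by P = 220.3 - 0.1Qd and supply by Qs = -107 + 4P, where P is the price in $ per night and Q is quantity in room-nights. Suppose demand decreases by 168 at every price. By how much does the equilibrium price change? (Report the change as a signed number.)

Rewriting in direct form: Qd = 2203 - 10P.
Equating demand and supply, 2203 - 10P = -107 + 4P gives 14P = 2310, so P* = 165.
Substitute back: Q* = 2203 - 10(165) = 553.
After the shift, demand is Qd = 2035 - 10P.
New equilibrium: 2142 = 14P, so P = 153 and Q = 505.
ΔP = 153 - 165 = -12.

ΔP = -12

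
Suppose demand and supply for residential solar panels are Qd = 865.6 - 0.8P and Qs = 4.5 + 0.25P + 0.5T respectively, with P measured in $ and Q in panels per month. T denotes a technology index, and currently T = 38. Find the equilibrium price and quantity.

P* = 802, Q* = 224

With T = 38, supply is Qs = 23.5 + 0.25P.
The market clears where 865.6 - 0.8P = 23.5 + 0.25P. Rearranging, 1.05P = 842.1, hence P* = 802.
Substitute back: Q* = 865.6 - 0.8(802) = 224.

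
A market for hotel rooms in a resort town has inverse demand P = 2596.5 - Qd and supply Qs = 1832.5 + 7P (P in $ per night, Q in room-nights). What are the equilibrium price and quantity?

P* = 95.5, Q* = 2501

Solving each curve for Q: Qd = 2596.5 - P.
Equating demand and supply, 2596.5 - P = 1832.5 + 7P gives 8P = 764, so P* = 95.5.
Plugging P* into demand: Q* = 2596.5 - 95.5 = 2501.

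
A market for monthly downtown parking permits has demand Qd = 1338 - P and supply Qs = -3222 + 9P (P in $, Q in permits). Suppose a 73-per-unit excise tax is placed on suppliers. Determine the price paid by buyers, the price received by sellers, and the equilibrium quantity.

The tax drives a wedge P_b - P_s = 73. Substituting P_s = P_b - 73 into supply: Qs = -3879 + 9P_b.
Set Qd = Qs: 1338 - P_b = -3879 + 9P_b, so 5217 = 10P_b and P_b = 521.7.
Then P_s = 521.7 - 73 = 448.7 and Q = 1338 - 521.7 = 816.3.

P_b = 521.7, P_s = 448.7, Q = 816.3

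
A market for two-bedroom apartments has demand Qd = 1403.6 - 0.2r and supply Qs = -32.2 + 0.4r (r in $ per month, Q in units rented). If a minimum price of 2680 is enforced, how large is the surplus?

Surplus = 172.2

Evaluating both curves at the floor price 2680 gives Qd = 867.6, Qs = 1039.8.
Surplus = Qs - Qd = 1039.8 - 867.6 = 172.2.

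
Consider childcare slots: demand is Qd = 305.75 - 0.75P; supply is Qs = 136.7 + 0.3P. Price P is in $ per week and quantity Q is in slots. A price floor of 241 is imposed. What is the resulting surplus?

Surplus = 84

With P fixed at 241, quantity demanded is 125 and quantity supplied is 209.
Surplus = Qs - Qd = 209 - 125 = 84.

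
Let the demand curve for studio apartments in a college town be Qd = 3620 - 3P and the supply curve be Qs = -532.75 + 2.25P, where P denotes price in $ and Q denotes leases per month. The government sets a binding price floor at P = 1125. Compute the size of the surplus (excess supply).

Surplus = 1753.5

At P = 1125: Qd = 245 and Qs = 1998.5.
Surplus = Qs - Qd = 1998.5 - 245 = 1753.5.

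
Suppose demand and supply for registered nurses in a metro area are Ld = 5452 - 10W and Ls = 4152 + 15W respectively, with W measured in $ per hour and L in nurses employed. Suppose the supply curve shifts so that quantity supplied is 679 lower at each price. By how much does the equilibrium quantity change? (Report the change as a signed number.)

The market clears where 5452 - 10W = 4152 + 15W. Rearranging, 25W = 1300, hence W* = 52.
From the demand curve, L* = 5452 - 10(52) = 4932.
After the shift, supply is Ls = 3473 + 15W.
Re-solving, 25W = 1979 gives W = 79.16 and L = 4660.4.
ΔL = 4660.4 - 4932 = -271.6.

ΔL = -271.6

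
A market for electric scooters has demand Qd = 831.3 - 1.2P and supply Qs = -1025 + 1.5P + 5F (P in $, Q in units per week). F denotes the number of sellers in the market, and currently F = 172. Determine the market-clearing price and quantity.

With F = 172, supply is Qs = -165 + 1.5P.
At equilibrium Qd = Qs, so 831.3 - 1.2P = -165 + 1.5P; collecting terms, 996.3 = 2.7P and P* = 369.
Plugging P* into demand: Q* = 831.3 - 1.2(369) = 388.5.

P* = 369, Q* = 388.5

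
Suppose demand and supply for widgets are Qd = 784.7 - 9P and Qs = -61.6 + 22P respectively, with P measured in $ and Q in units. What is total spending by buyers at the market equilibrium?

Set Qd = Qs: 784.7 - 9P = -61.6 + 22P, so 846.3 = 31P and P* = 27.3.
Plugging P* into demand: Q* = 784.7 - 9(27.3) = 539.
Total spending by buyers = P* × Q* = 27.3 × 539 = 14714.7.

Total spending by buyers = 14714.7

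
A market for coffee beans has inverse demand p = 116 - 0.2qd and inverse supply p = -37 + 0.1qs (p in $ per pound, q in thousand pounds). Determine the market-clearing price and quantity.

In direct form, qd = 580 - 5p and qs = 370 + 10p.
The market clears where 580 - 5p = 370 + 10p. Rearranging, 15p = 210, hence p* = 14.
Then q* = 580 - 5(14) = 510.

p* = 14, q* = 510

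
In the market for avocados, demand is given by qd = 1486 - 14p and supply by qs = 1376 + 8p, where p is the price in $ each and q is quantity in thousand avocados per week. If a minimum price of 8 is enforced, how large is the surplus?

Evaluating both curves at the floor price 8 gives qd = 1374, qs = 1440.
Surplus = qs - qd = 1440 - 1374 = 66.

Surplus = 66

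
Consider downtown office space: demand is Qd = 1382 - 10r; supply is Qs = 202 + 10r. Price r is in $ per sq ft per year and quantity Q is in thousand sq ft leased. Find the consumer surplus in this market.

The market clears where 1382 - 10r = 202 + 10r. Rearranging, 20r = 1180, hence r* = 59.
Plugging r* into demand: Q* = 1382 - 10(59) = 792.
Demand choke price (Qd = 0): r = 1382/10 = 138.2. Consumer surplus = ½ × (138.2 - 59) × 792 = 31363.2.

Consumer surplus = 31363.2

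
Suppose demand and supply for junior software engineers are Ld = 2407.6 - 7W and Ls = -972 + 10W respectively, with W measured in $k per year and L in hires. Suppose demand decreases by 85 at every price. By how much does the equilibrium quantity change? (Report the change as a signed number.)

The market clears where 2407.6 - 7W = -972 + 10W. Rearranging, 17W = 3379.6, hence W* = 198.8.
Substitute back: L* = 2407.6 - 7(198.8) = 1016.
After the shift, demand is Ld = 2322.6 - 7W.
New equilibrium: 3294.6 = 17W, so W = 193.8 and L = 966.
ΔL = 966 - 1016 = -50.

ΔL = -50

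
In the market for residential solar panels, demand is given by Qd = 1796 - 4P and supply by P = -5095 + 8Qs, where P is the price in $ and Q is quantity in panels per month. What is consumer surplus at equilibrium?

Consumer surplus = 56448

In direct form, Qs = 636.875 + 0.125P.
The market clears where 1796 - 4P = 636.875 + 0.125P. Rearranging, 4.125P = 1159.125, hence P* = 281.
From the demand curve, Q* = 1796 - 4(281) = 672.
Demand choke price (Qd = 0): P = 1796/4 = 449. Consumer surplus = ½ × (449 - 281) × 672 = 56448.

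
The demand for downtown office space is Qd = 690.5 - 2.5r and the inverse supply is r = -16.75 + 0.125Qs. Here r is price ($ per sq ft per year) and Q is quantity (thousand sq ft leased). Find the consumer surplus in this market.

Consumer surplus = 62272.8

Rewriting in direct form: Qs = 134 + 8r.
The market clears where 690.5 - 2.5r = 134 + 8r. Rearranging, 10.5r = 556.5, hence r* = 53.
Plugging r* into demand: Q* = 690.5 - 2.5(53) = 558.
Demand choke price (Qd = 0): r = 690.5/2.5 = 276.2. Consumer surplus = ½ × (276.2 - 53) × 558 = 62272.8.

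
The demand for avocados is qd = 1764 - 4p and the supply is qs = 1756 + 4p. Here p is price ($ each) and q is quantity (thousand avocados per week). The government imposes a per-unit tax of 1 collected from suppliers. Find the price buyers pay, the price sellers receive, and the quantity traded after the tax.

p_b = 1.5, p_s = 0.5, q = 1758

With a tax of 1 on suppliers, they supply based on the net price p_s = p_b - 1, so qs = 1752 + 4p_b.
Equate demand and the shifted supply: 1764 - 4p_b = 1752 + 4p_b, giving 8p_b = 12, so p_b = 1.5.
Then p_s = 1.5 - 1 = 0.5 and q = 1764 - 4(1.5) = 1758.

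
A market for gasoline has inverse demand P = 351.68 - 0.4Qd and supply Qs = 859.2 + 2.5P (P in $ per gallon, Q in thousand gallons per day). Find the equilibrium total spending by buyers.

Solving each curve for Q: Qd = 879.2 - 2.5P.
The market clears where 879.2 - 2.5P = 859.2 + 2.5P. Rearranging, 5P = 20, hence P* = 4.
Then Q* = 879.2 - 2.5(4) = 869.2.
Total spending by buyers = P* × Q* = 4 × 869.2 = 3476.8.

Total spending by buyers = 3476.8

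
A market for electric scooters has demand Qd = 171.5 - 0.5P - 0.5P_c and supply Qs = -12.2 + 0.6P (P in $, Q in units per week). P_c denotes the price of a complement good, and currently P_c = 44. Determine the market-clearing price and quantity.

P* = 147, Q* = 76

With P_c = 44, demand is Qd = 149.5 - 0.5P.
The market clears where 149.5 - 0.5P = -12.2 + 0.6P. Rearranging, 1.1P = 161.7, hence P* = 147.
Then Q* = 149.5 - 0.5(147) = 76.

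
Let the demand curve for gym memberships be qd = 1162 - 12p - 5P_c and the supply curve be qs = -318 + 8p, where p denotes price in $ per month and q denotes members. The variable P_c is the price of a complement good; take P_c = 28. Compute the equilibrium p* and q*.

With P_c = 28, demand is qd = 1022 - 12p.
The market clears where 1022 - 12p = -318 + 8p. Rearranging, 20p = 1340, hence p* = 67.
Substitute back: q* = 1022 - 12(67) = 218.

p* = 67, q* = 218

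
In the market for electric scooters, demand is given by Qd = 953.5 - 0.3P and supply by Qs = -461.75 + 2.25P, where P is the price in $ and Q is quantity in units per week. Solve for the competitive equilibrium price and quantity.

P* = 555, Q* = 787

The market clears where 953.5 - 0.3P = -461.75 + 2.25P. Rearranging, 2.55P = 1415.25, hence P* = 555.
Substitute back: Q* = 953.5 - 0.3(555) = 787.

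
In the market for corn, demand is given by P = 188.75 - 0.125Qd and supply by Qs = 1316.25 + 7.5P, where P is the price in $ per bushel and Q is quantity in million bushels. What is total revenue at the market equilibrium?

Total revenue = 17625

Inverting to quantity form: Qd = 1510 - 8P.
Set Qd = Qs: 1510 - 8P = 1316.25 + 7.5P, so 193.75 = 15.5P and P* = 12.5.
From the demand curve, Q* = 1510 - 8(12.5) = 1410.
Total revenue = P* × Q* = 12.5 × 1410 = 17625.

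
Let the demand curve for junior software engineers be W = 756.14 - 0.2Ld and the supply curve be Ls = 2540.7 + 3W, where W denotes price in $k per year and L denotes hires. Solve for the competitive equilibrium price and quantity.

Rewriting in direct form: Ld = 3780.7 - 5W.
Set Ld = Ls: 3780.7 - 5W = 2540.7 + 3W, so 1240 = 8W and W* = 155.
From the demand curve, L* = 3780.7 - 5(155) = 3005.7.

W* = 155, L* = 3005.7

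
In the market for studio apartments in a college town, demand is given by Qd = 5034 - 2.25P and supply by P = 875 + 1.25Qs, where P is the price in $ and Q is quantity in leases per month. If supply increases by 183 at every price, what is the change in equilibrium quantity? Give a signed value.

ΔQ = 135

Solving each curve for Q: Qs = -700 + 0.8P.
Set Qd = Qs: 5034 - 2.25P = -700 + 0.8P, so 5734 = 3.05P and P* = 1880.
Plugging P* into demand: Q* = 5034 - 2.25(1880) = 804.
After the shift, supply is Qs = -517 + 0.8P.
New equilibrium: 5551 = 3.05P, so P = 1820 and Q = 939.
ΔQ = 939 - 804 = 135.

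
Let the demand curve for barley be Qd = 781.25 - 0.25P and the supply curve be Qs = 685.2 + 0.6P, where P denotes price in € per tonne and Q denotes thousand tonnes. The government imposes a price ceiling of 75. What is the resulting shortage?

Shortage = 32.3

At P = 75: Qd = 762.5 and Qs = 730.2.
Shortage = Qd - Qs = 762.5 - 730.2 = 32.3.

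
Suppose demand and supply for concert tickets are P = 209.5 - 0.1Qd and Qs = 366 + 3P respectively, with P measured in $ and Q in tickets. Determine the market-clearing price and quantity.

In direct form, Qd = 2095 - 10P.
At equilibrium Qd = Qs, so 2095 - 10P = 366 + 3P; collecting terms, 1729 = 13P and P* = 133.
From the demand curve, Q* = 2095 - 10(133) = 765.

P* = 133, Q* = 765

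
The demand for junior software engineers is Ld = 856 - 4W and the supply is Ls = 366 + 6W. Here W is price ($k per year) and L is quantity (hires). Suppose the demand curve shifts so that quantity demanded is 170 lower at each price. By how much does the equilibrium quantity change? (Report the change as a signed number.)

ΔL = -102

The market clears where 856 - 4W = 366 + 6W. Rearranging, 10W = 490, hence W* = 49.
Plugging W* into demand: L* = 856 - 4(49) = 660.
After the shift, demand is Ld = 686 - 4W.
Re-solving, 10W = 320 gives W = 32 and L = 558.
ΔL = 558 - 660 = -102.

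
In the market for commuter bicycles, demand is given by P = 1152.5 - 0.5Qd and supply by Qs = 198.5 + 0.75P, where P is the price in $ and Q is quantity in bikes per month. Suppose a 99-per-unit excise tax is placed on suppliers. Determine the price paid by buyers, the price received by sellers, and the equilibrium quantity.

In direct form, Qd = 2305 - 2P.
With a tax of 99 on suppliers, they supply based on the net price P_s = P_b - 99, so Qs = 124.25 + 0.75P_b.
Equate demand and the shifted supply: 2305 - 2P_b = 124.25 + 0.75P_b, giving 2.75P_b = 2180.75, so P_b = 793.
So P_s = 694 and the quantity traded is Q = 2305 - 2(793) = 719.

P_b = 793, P_s = 694, Q = 719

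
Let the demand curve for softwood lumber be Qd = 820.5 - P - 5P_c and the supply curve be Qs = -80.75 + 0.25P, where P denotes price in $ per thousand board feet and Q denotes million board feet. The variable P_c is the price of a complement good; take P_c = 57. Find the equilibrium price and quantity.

With P_c = 57, demand is Qd = 535.5 - P.
Set Qd = Qs: 535.5 - P = -80.75 + 0.25P, so 616.25 = 1.25P and P* = 493.
Plugging P* into demand: Q* = 535.5 - 493 = 42.5.

P* = 493, Q* = 42.5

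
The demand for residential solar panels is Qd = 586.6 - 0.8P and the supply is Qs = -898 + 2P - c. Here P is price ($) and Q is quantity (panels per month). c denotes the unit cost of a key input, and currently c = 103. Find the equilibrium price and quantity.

With c = 103, supply is Qs = -1001 + 2P.
The market clears where 586.6 - 0.8P = -1001 + 2P. Rearranging, 2.8P = 1587.6, hence P* = 567.
Substitute back: Q* = 586.6 - 0.8(567) = 133.

P* = 567, Q* = 133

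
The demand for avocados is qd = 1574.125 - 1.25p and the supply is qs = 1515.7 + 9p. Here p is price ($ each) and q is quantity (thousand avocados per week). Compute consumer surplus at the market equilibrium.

Equating demand and supply, 1574.125 - 1.25p = 1515.7 + 9p gives 10.25p = 58.425, so p* = 5.7.
Plugging p* into demand: q* = 1574.125 - 1.25(5.7) = 1567.
Demand choke price (qd = 0): p = 1574.125/1.25 = 1259.3. Consumer surplus = ½ × (1259.3 - 5.7) × 1567 = 982195.6.

Consumer surplus = 982195.6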